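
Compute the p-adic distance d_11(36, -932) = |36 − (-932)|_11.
d_11(36, -932) = 1/121

Step 1 — x − y = 36 − (-932) = 968. Step 2 — v_11(968) = 2 (factor: 968 = (11^2 · 8); the sign does not affect v_p). Step 3 — |x − y|_11 = 11^{-2} = 1/121.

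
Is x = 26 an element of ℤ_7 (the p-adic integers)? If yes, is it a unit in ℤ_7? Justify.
x ∈ ℤ_7^× (unit); v_7(x) = 0

ℤ_7 = {x ∈ ℚ_7 : v_7(x) ≥ 0} and ℤ_7^× = {x ∈ ℤ_7 : v_7(x) = 0}. Here v_7(26) = v_7(num) − v_7(den) = 0; compare against these criteria.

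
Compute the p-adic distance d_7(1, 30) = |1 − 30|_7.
d_7(1, 30) = 1

Step 1 — x − y = 1 − 30 = -29. Step 2 — v_7(-29) = 0 (factor: -29 = −(7^0 · 29); the sign does not affect v_p). Step 3 — |x − y|_7 = 7^{0} = 1.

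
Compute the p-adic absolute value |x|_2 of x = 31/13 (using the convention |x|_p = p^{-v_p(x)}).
|31/13|_2 = 1

Step 1 — compute v_2(x) by factoring powers of 2 out of the numerator and denominator: v_2(31/13) = 0. Step 2 — apply |x|_p = p^{-v_p(x)} = 2^{0} = 1.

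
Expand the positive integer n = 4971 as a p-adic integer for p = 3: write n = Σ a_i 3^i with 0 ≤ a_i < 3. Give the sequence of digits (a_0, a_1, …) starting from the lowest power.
(a_0, a_1, …) = (0, 1, 0, 1, 1, 2, 0, 2)

Repeated division by 3 gives the digits low-to-high: 4971 = 1·3^1 + 1·3^3 + 1·3^4 + 2·3^5 + 2·3^7. Digit sequence: (0, 1, 0, 1, 1, 2, 0, 2).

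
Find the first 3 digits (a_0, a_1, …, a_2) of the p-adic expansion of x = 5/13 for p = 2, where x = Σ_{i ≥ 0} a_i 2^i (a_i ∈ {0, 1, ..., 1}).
(a_0, …, a_2) = (1, 0, 0)

v_2(5/13) = 0 (numerator and denominator both coprime to 2), so x ∈ ℤ_2^×. Compute digits iteratively via a_i = x_i mod 2, x_{i+1} = (x_i − a_i)/2, with x_0 = x:
  x_0 = 5/13;  a_0 = 1;  x_1 = (x_0 − 1)/2 = -4/13
  x_1 = -4/13;  a_1 = 0;  x_2 = (x_1 − 0)/2 = -2/13
  x_2 = -2/13;  a_2 = 0;  x_3 = (x_2 − 0)/2 = -1/13
Digits: (1, 0, 0).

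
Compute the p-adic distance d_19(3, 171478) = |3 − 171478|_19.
d_19(3, 171478) = 1/6859

Step 1 — x − y = 3 − 171478 = -171475. Step 2 — v_19(-171475) = 3 (factor: -171475 = −(19^3 · 25); the sign does not affect v_p). Step 3 — |x − y|_19 = 19^{-3} = 1/6859.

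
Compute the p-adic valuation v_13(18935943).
v_13(18935943) = 5

v_13(n) is the largest exponent k such that 13^k divides n. Factor out: 18935943 = 13^5 · 51. (Sign doesn't affect v_p.) So v_13(18935943) = 5.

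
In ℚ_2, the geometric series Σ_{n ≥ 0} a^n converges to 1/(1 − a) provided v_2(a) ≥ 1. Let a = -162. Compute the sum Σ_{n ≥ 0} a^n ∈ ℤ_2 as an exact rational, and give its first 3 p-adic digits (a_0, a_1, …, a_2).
Σ a^n = 1/(1 − a) = 1/163;  first 3 digits = (1, 1, 0)

v_2(a) = 1 ≥ 1, so the series converges in ℤ_2 to 1/(1 − a) = 1/(1 − (-162)) = 1/163. Expand this rational in ℤ_2: compute digits iteratively via d_i = x_i mod 2, x_{i+1} = (x_i − d_i)/2. The first 3 digits are (1, 1, 0).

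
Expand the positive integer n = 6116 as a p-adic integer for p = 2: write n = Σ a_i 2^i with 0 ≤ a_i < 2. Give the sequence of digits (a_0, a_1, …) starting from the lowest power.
(a_0, a_1, …) = (0, 0, 1, 0, 0, 1, 1, 1, 1, 1, 1, 0, 1)

Repeated division by 2 gives the digits low-to-high: 6116 = 1·2^2 + 1·2^5 + 1·2^6 + 1·2^7 + 1·2^8 + 1·2^9 + 1·2^10 + 1·2^12. Digit sequence: (0, 0, 1, 0, 0, 1, 1, 1, 1, 1, 1, 0, 1).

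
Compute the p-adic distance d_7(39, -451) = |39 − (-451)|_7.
d_7(39, -451) = 1/49

Step 1 — x − y = 39 − (-451) = 490. Step 2 — v_7(490) = 2 (factor: 490 = (7^2 · 10); the sign does not affect v_p). Step 3 — |x − y|_7 = 7^{-2} = 1/49.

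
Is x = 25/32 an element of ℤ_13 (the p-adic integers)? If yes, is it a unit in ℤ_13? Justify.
x ∈ ℤ_13^× (unit); v_13(x) = 0

ℤ_13 = {x ∈ ℚ_13 : v_13(x) ≥ 0} and ℤ_13^× = {x ∈ ℤ_13 : v_13(x) = 0}. Here v_13(25/32) = v_13(num) − v_13(den) = 0; compare against these criteria.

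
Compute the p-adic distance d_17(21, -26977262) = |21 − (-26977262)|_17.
d_17(21, -26977262) = 1/1419857

Step 1 — x − y = 21 − (-26977262) = 26977283. Step 2 — v_17(26977283) = 5 (factor: 26977283 = (17^5 · 19); the sign does not affect v_p). Step 3 — |x − y|_17 = 17^{-5} = 1/1419857.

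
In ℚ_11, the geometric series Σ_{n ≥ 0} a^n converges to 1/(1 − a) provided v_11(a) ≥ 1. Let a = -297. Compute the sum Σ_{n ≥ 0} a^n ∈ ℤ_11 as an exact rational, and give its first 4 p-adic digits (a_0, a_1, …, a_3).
Σ a^n = 1/(1 − a) = 1/298;  first 4 digits = (1, 6, 0, 7)

v_11(a) = 1 ≥ 1, so the series converges in ℤ_11 to 1/(1 − a) = 1/(1 − (-297)) = 1/298. Expand this rational in ℤ_11: compute digits iteratively via d_i = x_i mod 11, x_{i+1} = (x_i − d_i)/11. The first 4 digits are (1, 6, 0, 7).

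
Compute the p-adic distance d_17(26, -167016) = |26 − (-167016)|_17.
d_17(26, -167016) = 1/83521

Step 1 — x − y = 26 − (-167016) = 167042. Step 2 — v_17(167042) = 4 (factor: 167042 = (17^4 · 2); the sign does not affect v_p). Step 3 — |x − y|_17 = 17^{-4} = 1/83521.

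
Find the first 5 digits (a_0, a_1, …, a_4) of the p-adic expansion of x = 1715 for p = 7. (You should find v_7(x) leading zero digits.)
(a_0, …, a_4) = (0, 0, 0, 5, 0)

v_7(1715) = 3, so a_0 = ... = a_2 = 0. Factor out: x = 7^3 · u with u = 5 a unit in ℤ_7. Expand u iteratively via a_{v+i} = u_i mod 7, u_{i+1} = (u_i − a_{v+i})/7:
  u_0 = 5;  a_3 = 5;  u_1 = (u_0 − 5)/7 = 0
  u_1 = 0;  a_4 = 0;  u_2 = (u_1 − 0)/7 = 0
Digits: (0, 0, 0, 5, 0).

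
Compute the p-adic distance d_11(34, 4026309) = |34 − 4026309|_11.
d_11(34, 4026309) = 1/161051

Step 1 — x − y = 34 − 4026309 = -4026275. Step 2 — v_11(-4026275) = 5 (factor: -4026275 = −(11^5 · 25); the sign does not affect v_p). Step 3 — |x − y|_11 = 11^{-5} = 1/161051.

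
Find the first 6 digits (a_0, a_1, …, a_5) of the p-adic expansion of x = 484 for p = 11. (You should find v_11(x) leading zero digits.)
(a_0, …, a_5) = (0, 0, 4, 0, 0, 0)

v_11(484) = 2, so a_0 = ... = a_1 = 0. Factor out: x = 11^2 · u with u = 4 a unit in ℤ_11. Expand u iteratively via a_{v+i} = u_i mod 11, u_{i+1} = (u_i − a_{v+i})/11:
  u_0 = 4;  a_2 = 4;  u_1 = (u_0 − 4)/11 = 0
  u_1 = 0;  a_3 = 0;  u_2 = (u_1 − 0)/11 = 0
  u_2 = 0;  a_4 = 0;  u_3 = (u_2 − 0)/11 = 0
  u_3 = 0;  a_5 = 0;  u_4 = (u_3 − 0)/11 = 0
Digits: (0, 0, 4, 0, 0, 0).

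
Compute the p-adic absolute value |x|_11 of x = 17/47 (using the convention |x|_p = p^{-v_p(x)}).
|17/47|_11 = 1

Step 1 — compute v_11(x) by factoring powers of 11 out of the numerator and denominator: v_11(17/47) = 0. Step 2 — apply |x|_p = p^{-v_p(x)} = 11^{0} = 1.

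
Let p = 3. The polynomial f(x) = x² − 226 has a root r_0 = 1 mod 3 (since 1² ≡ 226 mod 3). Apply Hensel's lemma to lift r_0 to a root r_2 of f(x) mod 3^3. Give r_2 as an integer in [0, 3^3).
r_2 = 19 (mod 27)

Hensel's recurrence: r_{i+1} = r_i − f(r_i)·(f′(r_i))^{-1} mod 3^{i+2}, with f′(x) = 2x. Iterate:
  r_0 = 1 (mod 3)
  r_1 = 1 (mod 9)
  r_2 = 19 (mod 27)
Final: r_2 = 19, and one checks f(r_2) ≡ 0 mod 3^3.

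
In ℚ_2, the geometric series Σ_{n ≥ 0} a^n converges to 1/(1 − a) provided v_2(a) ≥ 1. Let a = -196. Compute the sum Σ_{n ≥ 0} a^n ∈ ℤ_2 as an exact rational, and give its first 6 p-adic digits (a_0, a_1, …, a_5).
Σ a^n = 1/(1 − a) = 1/197;  first 6 digits = (1, 0, 1, 1, 0, 0)

v_2(a) = 2 ≥ 1, so the series converges in ℤ_2 to 1/(1 − a) = 1/(1 − (-196)) = 1/197. Expand this rational in ℤ_2: compute digits iteratively via d_i = x_i mod 2, x_{i+1} = (x_i − d_i)/2. The first 6 digits are (1, 0, 1, 1, 0, 0).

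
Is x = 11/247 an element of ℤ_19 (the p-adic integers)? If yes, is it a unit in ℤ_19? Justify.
x ∉ ℤ_19 (v_19(x) = -1 < 0)

ℤ_19 = {x ∈ ℚ_19 : v_19(x) ≥ 0} and ℤ_19^× = {x ∈ ℤ_19 : v_19(x) = 0}. Here v_19(11/247) = v_19(num) − v_19(den) = -1; compare against these criteria.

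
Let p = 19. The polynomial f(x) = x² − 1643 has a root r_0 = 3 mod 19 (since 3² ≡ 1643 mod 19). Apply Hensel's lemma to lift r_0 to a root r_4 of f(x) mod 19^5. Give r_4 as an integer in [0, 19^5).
r_4 = 808073 (mod 2476099)

Hensel's recurrence: r_{i+1} = r_i − f(r_i)·(f′(r_i))^{-1} mod 19^{i+2}, with f′(x) = 2x. Iterate:
  r_0 = 3 (mod 19)
  r_1 = 155 (mod 361)
  r_2 = 5570 (mod 6859)
  r_3 = 26147 (mod 130321)
  r_4 = 808073 (mod 2476099)
Final: r_4 = 808073, and one checks f(r_4) ≡ 0 mod 19^5.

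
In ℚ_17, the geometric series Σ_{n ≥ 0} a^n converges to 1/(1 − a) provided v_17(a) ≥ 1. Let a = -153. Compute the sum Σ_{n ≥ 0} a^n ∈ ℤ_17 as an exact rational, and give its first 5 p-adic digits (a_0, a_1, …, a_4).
Σ a^n = 1/(1 − a) = 1/154;  first 5 digits = (1, 8, 12, 6, 7)

v_17(a) = 1 ≥ 1, so the series converges in ℤ_17 to 1/(1 − a) = 1/(1 − (-153)) = 1/154. Expand this rational in ℤ_17: compute digits iteratively via d_i = x_i mod 17, x_{i+1} = (x_i − d_i)/17. The first 5 digits are (1, 8, 12, 6, 7).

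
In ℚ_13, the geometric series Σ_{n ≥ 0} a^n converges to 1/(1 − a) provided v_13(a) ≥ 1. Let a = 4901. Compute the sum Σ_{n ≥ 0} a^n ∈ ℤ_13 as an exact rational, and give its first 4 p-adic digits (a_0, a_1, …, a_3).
Σ a^n = 1/(1 − a) = -1/4900;  first 4 digits = (1, 0, 3, 2)

v_13(a) = 2 ≥ 1, so the series converges in ℤ_13 to 1/(1 − a) = 1/(1 − 4901) = -1/4900. Expand this rational in ℤ_13: compute digits iteratively via d_i = x_i mod 13, x_{i+1} = (x_i − d_i)/13. The first 4 digits are (1, 0, 3, 2).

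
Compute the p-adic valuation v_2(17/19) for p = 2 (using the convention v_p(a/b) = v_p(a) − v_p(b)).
v_2(17/19) = 0

Factor powers of 2 from the numerator and denominator of the reduced fraction: 17 = 2^0 · 17 and 19 = 2^0 · 19. Apply v_p(a/b) = v_p(a) − v_p(b): v_2(17/19) = 0 − 0 = 0.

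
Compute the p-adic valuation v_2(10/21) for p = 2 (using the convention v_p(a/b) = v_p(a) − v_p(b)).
v_2(10/21) = 1

Factor powers of 2 from the numerator and denominator of the reduced fraction: 10 = 2^1 · 5 and 21 = 2^0 · 21. Apply v_p(a/b) = v_p(a) − v_p(b): v_2(10/21) = 1 − 0 = 1.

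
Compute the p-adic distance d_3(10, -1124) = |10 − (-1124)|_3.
d_3(10, -1124) = 1/81

Step 1 — x − y = 10 − (-1124) = 1134. Step 2 — v_3(1134) = 4 (factor: 1134 = (3^4 · 14); the sign does not affect v_p). Step 3 — |x − y|_3 = 3^{-4} = 1/81.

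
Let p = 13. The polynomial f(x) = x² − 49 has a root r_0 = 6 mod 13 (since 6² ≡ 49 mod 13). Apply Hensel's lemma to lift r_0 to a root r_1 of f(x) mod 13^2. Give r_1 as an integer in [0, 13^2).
r_1 = 162 (mod 169)

Hensel's recurrence: r_{i+1} = r_i − f(r_i)·(f′(r_i))^{-1} mod 13^{i+2}, with f′(x) = 2x. Iterate:
  r_0 = 6 (mod 13)
  r_1 = 162 (mod 169)
Final: r_1 = 162, and one checks f(r_1) ≡ 0 mod 13^2.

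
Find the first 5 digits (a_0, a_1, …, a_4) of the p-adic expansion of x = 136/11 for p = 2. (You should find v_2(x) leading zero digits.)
(a_0, …, a_4) = (0, 0, 0, 1, 1)

v_2(136/11) = 3, so a_0 = ... = a_2 = 0. Factor out: x = 2^3 · u with u = 17/11 a unit in ℤ_2. Expand u iteratively via a_{v+i} = u_i mod 2, u_{i+1} = (u_i − a_{v+i})/2:
  u_0 = 17/11;  a_3 = 1;  u_1 = (u_0 − 1)/2 = 3/11
  u_1 = 3/11;  a_4 = 1;  u_2 = (u_1 − 1)/2 = -4/11
Digits: (0, 0, 0, 1, 1).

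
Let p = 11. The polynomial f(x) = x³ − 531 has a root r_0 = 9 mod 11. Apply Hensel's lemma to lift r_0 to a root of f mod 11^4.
r_3 = 779 (mod 14641)

Hensel: r_{i+1} = r_i − f(r_i)/f′(r_i) mod 11^{i+2}, where f′(x) = 3x². Iterate:
  r_0 = 9 (mod 11)
  r_1 = 53 (mod 121)
  r_2 = 779 (mod 1331)
  r_3 = 779 (mod 14641)
Final: r = 779 with f(r) ≡ 0 mod 11^4.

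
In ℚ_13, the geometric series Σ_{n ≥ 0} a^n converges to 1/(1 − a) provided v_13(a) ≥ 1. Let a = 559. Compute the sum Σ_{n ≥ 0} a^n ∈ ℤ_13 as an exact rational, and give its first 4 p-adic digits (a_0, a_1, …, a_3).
Σ a^n = 1/(1 − a) = -1/558;  first 4 digits = (1, 4, 6, 11)

v_13(a) = 1 ≥ 1, so the series converges in ℤ_13 to 1/(1 − a) = 1/(1 − 559) = -1/558. Expand this rational in ℤ_13: compute digits iteratively via d_i = x_i mod 13, x_{i+1} = (x_i − d_i)/13. The first 4 digits are (1, 4, 6, 11).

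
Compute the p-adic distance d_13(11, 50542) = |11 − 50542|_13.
d_13(11, 50542) = 1/2197

Step 1 — x − y = 11 − 50542 = -50531. Step 2 — v_13(-50531) = 3 (factor: -50531 = −(13^3 · 23); the sign does not affect v_p). Step 3 — |x − y|_13 = 13^{-3} = 1/2197.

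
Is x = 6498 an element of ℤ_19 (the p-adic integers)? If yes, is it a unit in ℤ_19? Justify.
x ∈ ℤ_19 but not a unit; v_19(x) = 2 > 0

ℤ_19 = {x ∈ ℚ_19 : v_19(x) ≥ 0} and ℤ_19^× = {x ∈ ℤ_19 : v_19(x) = 0}. Here v_19(6498) = v_19(num) − v_19(den) = 2; compare against these criteria.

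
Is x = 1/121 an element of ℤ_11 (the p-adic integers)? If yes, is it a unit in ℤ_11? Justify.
x ∉ ℤ_11 (v_11(x) = -2 < 0)

ℤ_11 = {x ∈ ℚ_11 : v_11(x) ≥ 0} and ℤ_11^× = {x ∈ ℤ_11 : v_11(x) = 0}. Here v_11(1/121) = v_11(num) − v_11(den) = -2; compare against these criteria.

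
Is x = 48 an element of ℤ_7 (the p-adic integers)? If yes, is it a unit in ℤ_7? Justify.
x ∈ ℤ_7^× (unit); v_7(x) = 0

ℤ_7 = {x ∈ ℚ_7 : v_7(x) ≥ 0} and ℤ_7^× = {x ∈ ℤ_7 : v_7(x) = 0}. Here v_7(48) = v_7(num) − v_7(den) = 0; compare against these criteria.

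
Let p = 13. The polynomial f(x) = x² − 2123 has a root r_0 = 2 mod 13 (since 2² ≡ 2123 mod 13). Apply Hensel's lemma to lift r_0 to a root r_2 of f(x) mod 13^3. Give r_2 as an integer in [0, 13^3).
r_2 = 574 (mod 2197)

Hensel's recurrence: r_{i+1} = r_i − f(r_i)·(f′(r_i))^{-1} mod 13^{i+2}, with f′(x) = 2x. Iterate:
  r_0 = 2 (mod 13)
  r_1 = 67 (mod 169)
  r_2 = 574 (mod 2197)
Final: r_2 = 574, and one checks f(r_2) ≡ 0 mod 13^3.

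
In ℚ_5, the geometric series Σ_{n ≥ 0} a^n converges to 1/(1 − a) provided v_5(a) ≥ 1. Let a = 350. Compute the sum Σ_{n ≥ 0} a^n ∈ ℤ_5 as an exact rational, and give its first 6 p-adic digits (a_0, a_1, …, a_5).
Σ a^n = 1/(1 − a) = -1/349;  first 6 digits = (1, 0, 4, 2, 1, 4)

v_5(a) = 2 ≥ 1, so the series converges in ℤ_5 to 1/(1 − a) = 1/(1 − 350) = -1/349. Expand this rational in ℤ_5: compute digits iteratively via d_i = x_i mod 5, x_{i+1} = (x_i − d_i)/5. The first 6 digits are (1, 0, 4, 2, 1, 4).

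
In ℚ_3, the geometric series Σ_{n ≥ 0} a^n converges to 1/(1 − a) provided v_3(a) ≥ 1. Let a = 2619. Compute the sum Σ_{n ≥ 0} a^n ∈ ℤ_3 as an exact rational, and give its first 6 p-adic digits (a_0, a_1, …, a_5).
Σ a^n = 1/(1 − a) = -1/2618;  first 6 digits = (1, 0, 0, 1, 2, 1)

v_3(a) = 3 ≥ 1, so the series converges in ℤ_3 to 1/(1 − a) = 1/(1 − 2619) = -1/2618. Expand this rational in ℤ_3: compute digits iteratively via d_i = x_i mod 3, x_{i+1} = (x_i − d_i)/3. The first 6 digits are (1, 0, 0, 1, 2, 1).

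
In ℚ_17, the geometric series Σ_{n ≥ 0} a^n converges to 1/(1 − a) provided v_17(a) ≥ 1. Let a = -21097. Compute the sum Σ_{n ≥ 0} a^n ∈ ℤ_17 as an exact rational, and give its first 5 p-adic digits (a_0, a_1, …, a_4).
Σ a^n = 1/(1 − a) = 1/21098;  first 5 digits = (1, 0, 12, 12, 7)

v_17(a) = 2 ≥ 1, so the series converges in ℤ_17 to 1/(1 − a) = 1/(1 − (-21097)) = 1/21098. Expand this rational in ℤ_17: compute digits iteratively via d_i = x_i mod 17, x_{i+1} = (x_i − d_i)/17. The first 5 digits are (1, 0, 12, 12, 7).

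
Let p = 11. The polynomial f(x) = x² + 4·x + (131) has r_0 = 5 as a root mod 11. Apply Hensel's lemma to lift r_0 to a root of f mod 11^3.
r_2 = 148 (mod 1331)

Hensel: r_{i+1} = r_i − f(r_i)·(f′(r_i))^{-1} mod 11^{i+2}, f′(x) = 2x + 4. Iterate:
  r_0 = 5 (mod 11)
  r_1 = 27 (mod 121)
  r_2 = 148 (mod 1331)
Final: r = 148 satisfies f(r) ≡ 0 mod 11^3.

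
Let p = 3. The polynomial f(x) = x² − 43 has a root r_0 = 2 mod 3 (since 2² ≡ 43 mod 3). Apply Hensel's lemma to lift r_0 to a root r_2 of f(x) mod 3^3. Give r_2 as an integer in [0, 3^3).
r_2 = 23 (mod 27)

Hensel's recurrence: r_{i+1} = r_i − f(r_i)·(f′(r_i))^{-1} mod 3^{i+2}, with f′(x) = 2x. Iterate:
  r_0 = 2 (mod 3)
  r_1 = 5 (mod 9)
  r_2 = 23 (mod 27)
Final: r_2 = 23, and one checks f(r_2) ≡ 0 mod 3^3.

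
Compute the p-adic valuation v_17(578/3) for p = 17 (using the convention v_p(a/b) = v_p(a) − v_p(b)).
v_17(578/3) = 2

Factor powers of 17 from the numerator and denominator of the reduced fraction: 578 = 17^2 · 2 and 3 = 17^0 · 3. Apply v_p(a/b) = v_p(a) − v_p(b): v_17(578/3) = 2 − 0 = 2.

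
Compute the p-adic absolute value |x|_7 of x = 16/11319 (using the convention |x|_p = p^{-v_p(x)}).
|16/11319|_7 = 343

Step 1 — compute v_7(x) by factoring powers of 7 out of the numerator and denominator: v_7(16/11319) = -3. Step 2 — apply |x|_p = p^{-v_p(x)} = 7^{3} = 343.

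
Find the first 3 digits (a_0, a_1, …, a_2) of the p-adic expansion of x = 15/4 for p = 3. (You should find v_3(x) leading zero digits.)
(a_0, …, a_2) = (0, 2, 2)

v_3(15/4) = 1, so a_0 = ... = a_0 = 0. Factor out: x = 3^1 · u with u = 5/4 a unit in ℤ_3. Expand u iteratively via a_{v+i} = u_i mod 3, u_{i+1} = (u_i − a_{v+i})/3:
  u_0 = 5/4;  a_1 = 2;  u_1 = (u_0 − 2)/3 = -1/4
  u_1 = -1/4;  a_2 = 2;  u_2 = (u_1 − 2)/3 = -3/4
Digits: (0, 2, 2).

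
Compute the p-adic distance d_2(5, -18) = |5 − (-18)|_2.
d_2(5, -18) = 1

Step 1 — x − y = 5 − (-18) = 23. Step 2 — v_2(23) = 0 (factor: 23 = (2^0 · 23); the sign does not affect v_p). Step 3 — |x − y|_2 = 2^{0} = 1.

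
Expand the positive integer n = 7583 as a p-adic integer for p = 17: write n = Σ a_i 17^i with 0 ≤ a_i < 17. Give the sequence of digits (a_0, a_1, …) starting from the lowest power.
(a_0, a_1, …) = (1, 4, 9, 1)

Repeated division by 17 gives the digits low-to-high: 7583 = 1 + 4·17^1 + 9·17^2 + 1·17^3. Digit sequence: (1, 4, 9, 1).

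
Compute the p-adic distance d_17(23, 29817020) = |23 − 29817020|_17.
d_17(23, 29817020) = 1/1419857

Step 1 — x − y = 23 − 29817020 = -29816997. Step 2 — v_17(-29816997) = 5 (factor: -29816997 = −(17^5 · 21); the sign does not affect v_p). Step 3 — |x − y|_17 = 17^{-5} = 1/1419857.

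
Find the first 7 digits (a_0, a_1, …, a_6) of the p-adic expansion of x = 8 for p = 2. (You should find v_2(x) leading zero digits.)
(a_0, …, a_6) = (0, 0, 0, 1, 0, 0, 0)

v_2(8) = 3, so a_0 = ... = a_2 = 0. Factor out: x = 2^3 · u with u = 1 a unit in ℤ_2. Expand u iteratively via a_{v+i} = u_i mod 2, u_{i+1} = (u_i − a_{v+i})/2:
  u_0 = 1;  a_3 = 1;  u_1 = (u_0 − 1)/2 = 0
  u_1 = 0;  a_4 = 0;  u_2 = (u_1 − 0)/2 = 0
  u_2 = 0;  a_5 = 0;  u_3 = (u_2 − 0)/2 = 0
  u_3 = 0;  a_6 = 0;  u_4 = (u_3 − 0)/2 = 0
Digits: (0, 0, 0, 1, 0, 0, 0).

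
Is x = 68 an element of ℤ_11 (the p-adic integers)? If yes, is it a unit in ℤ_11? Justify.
x ∈ ℤ_11^× (unit); v_11(x) = 0

ℤ_11 = {x ∈ ℚ_11 : v_11(x) ≥ 0} and ℤ_11^× = {x ∈ ℤ_11 : v_11(x) = 0}. Here v_11(68) = v_11(num) − v_11(den) = 0; compare against these criteria.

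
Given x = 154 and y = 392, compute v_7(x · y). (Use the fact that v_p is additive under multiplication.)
v_7(60368) = 3

v_p(x) = 1 (factor: 154 = 7^1 · 22); v_p(y) = 2 (factor: 392 = 7^2 · 8). Additivity: v_p(xy) = v_p(x) + v_p(y) = 1 + 2 = 3. (Direct check: xy = 60368 = 7^3 · (176).)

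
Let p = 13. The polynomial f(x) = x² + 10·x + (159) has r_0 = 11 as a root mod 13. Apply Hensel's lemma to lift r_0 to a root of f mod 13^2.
r_1 = 115 (mod 169)

Hensel: r_{i+1} = r_i − f(r_i)·(f′(r_i))^{-1} mod 13^{i+2}, f′(x) = 2x + 10. Iterate:
  r_0 = 11 (mod 13)
  r_1 = 115 (mod 169)
Final: r = 115 satisfies f(r) ≡ 0 mod 13^2.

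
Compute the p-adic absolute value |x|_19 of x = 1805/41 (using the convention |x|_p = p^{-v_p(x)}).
|1805/41|_19 = 1/361

Step 1 — compute v_19(x) by factoring powers of 19 out of the numerator and denominator: v_19(1805/41) = 2. Step 2 — apply |x|_p = p^{-v_p(x)} = 19^{-2} = 1/361.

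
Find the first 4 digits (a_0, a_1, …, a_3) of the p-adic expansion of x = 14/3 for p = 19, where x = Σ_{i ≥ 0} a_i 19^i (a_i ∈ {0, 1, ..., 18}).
(a_0, …, a_3) = (11, 6, 6, 6)

v_19(14/3) = 0 (numerator and denominator both coprime to 19), so x ∈ ℤ_19^×. Compute digits iteratively via a_i = x_i mod 19, x_{i+1} = (x_i − a_i)/19, with x_0 = x:
  x_0 = 14/3;  a_0 = 11;  x_1 = (x_0 − 11)/19 = -1/3
  x_1 = -1/3;  a_1 = 6;  x_2 = (x_1 − 6)/19 = -1/3
  x_2 = -1/3;  a_2 = 6;  x_3 = (x_2 − 6)/19 = -1/3
  x_3 = -1/3;  a_3 = 6;  x_4 = (x_3 − 6)/19 = -1/3
Digits: (11, 6, 6, 6).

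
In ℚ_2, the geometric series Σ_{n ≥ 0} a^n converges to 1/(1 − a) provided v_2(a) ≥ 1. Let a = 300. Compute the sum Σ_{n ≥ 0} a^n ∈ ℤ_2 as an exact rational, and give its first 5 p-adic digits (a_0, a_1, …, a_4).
Σ a^n = 1/(1 − a) = -1/299;  first 5 digits = (1, 0, 1, 1, 1)

v_2(a) = 2 ≥ 1, so the series converges in ℤ_2 to 1/(1 − a) = 1/(1 − 300) = -1/299. Expand this rational in ℤ_2: compute digits iteratively via d_i = x_i mod 2, x_{i+1} = (x_i − d_i)/2. The first 5 digits are (1, 0, 1, 1, 1).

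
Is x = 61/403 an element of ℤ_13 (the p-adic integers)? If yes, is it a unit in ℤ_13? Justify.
x ∉ ℤ_13 (v_13(x) = -1 < 0)

ℤ_13 = {x ∈ ℚ_13 : v_13(x) ≥ 0} and ℤ_13^× = {x ∈ ℤ_13 : v_13(x) = 0}. Here v_13(61/403) = v_13(num) − v_13(den) = -1; compare against these criteria.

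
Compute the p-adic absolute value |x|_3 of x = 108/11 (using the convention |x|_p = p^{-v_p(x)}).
|108/11|_3 = 1/27

Step 1 — compute v_3(x) by factoring powers of 3 out of the numerator and denominator: v_3(108/11) = 3. Step 2 — apply |x|_p = p^{-v_p(x)} = 3^{-3} = 1/27.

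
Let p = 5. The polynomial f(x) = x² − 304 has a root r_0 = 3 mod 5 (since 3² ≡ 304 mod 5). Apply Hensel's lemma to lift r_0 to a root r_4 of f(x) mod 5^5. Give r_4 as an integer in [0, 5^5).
r_4 = 548 (mod 3125)

Hensel's recurrence: r_{i+1} = r_i − f(r_i)·(f′(r_i))^{-1} mod 5^{i+2}, with f′(x) = 2x. Iterate:
  r_0 = 3 (mod 5)
  r_1 = 23 (mod 25)
  r_2 = 48 (mod 125)
  r_3 = 548 (mod 625)
  r_4 = 548 (mod 3125)
Final: r_4 = 548, and one checks f(r_4) ≡ 0 mod 5^5.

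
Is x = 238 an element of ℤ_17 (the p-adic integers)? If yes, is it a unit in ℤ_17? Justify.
x ∈ ℤ_17 but not a unit; v_17(x) = 1 > 0

ℤ_17 = {x ∈ ℚ_17 : v_17(x) ≥ 0} and ℤ_17^× = {x ∈ ℤ_17 : v_17(x) = 0}. Here v_17(238) = v_17(num) − v_17(den) = 1; compare against these criteria.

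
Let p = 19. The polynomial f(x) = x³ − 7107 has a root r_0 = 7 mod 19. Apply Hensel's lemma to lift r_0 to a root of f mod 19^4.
r_3 = 35043 (mod 130321)

Hensel: r_{i+1} = r_i − f(r_i)/f′(r_i) mod 19^{i+2}, where f′(x) = 3x². Iterate:
  r_0 = 7 (mod 19)
  r_1 = 26 (mod 361)
  r_2 = 748 (mod 6859)
  r_3 = 35043 (mod 130321)
Final: r = 35043 with f(r) ≡ 0 mod 19^4.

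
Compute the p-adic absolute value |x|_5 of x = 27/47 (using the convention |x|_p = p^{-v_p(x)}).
|27/47|_5 = 1

Step 1 — compute v_5(x) by factoring powers of 5 out of the numerator and denominator: v_5(27/47) = 0. Step 2 — apply |x|_p = p^{-v_p(x)} = 5^{0} = 1.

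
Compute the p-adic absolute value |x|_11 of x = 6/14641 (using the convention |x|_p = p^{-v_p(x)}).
|6/14641|_11 = 14641

Step 1 — compute v_11(x) by factoring powers of 11 out of the numerator and denominator: v_11(6/14641) = -4. Step 2 — apply |x|_p = p^{-v_p(x)} = 11^{4} = 14641.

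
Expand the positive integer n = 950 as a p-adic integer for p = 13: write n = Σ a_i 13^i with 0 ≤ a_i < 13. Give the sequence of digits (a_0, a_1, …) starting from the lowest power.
(a_0, a_1, …) = (1, 8, 5)

Repeated division by 13 gives the digits low-to-high: 950 = 1 + 8·13^1 + 5·13^2. Digit sequence: (1, 8, 5).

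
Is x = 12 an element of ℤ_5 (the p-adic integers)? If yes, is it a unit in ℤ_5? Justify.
x ∈ ℤ_5^× (unit); v_5(x) = 0

ℤ_5 = {x ∈ ℚ_5 : v_5(x) ≥ 0} and ℤ_5^× = {x ∈ ℤ_5 : v_5(x) = 0}. Here v_5(12) = v_5(num) − v_5(den) = 0; compare against these criteria.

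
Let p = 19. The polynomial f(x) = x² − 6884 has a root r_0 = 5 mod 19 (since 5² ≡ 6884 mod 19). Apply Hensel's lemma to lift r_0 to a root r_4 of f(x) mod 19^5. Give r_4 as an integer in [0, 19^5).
r_4 = 2229180 (mod 2476099)

Hensel's recurrence: r_{i+1} = r_i − f(r_i)·(f′(r_i))^{-1} mod 19^{i+2}, with f′(x) = 2x. Iterate:
  r_0 = 5 (mod 19)
  r_1 = 5 (mod 361)
  r_2 = 5 (mod 6859)
  r_3 = 13723 (mod 130321)
  r_4 = 2229180 (mod 2476099)
Final: r_4 = 2229180, and one checks f(r_4) ≡ 0 mod 19^5.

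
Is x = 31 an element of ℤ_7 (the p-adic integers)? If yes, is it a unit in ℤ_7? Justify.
x ∈ ℤ_7^× (unit); v_7(x) = 0

ℤ_7 = {x ∈ ℚ_7 : v_7(x) ≥ 0} and ℤ_7^× = {x ∈ ℤ_7 : v_7(x) = 0}. Here v_7(31) = v_7(num) − v_7(den) = 0; compare against these criteria.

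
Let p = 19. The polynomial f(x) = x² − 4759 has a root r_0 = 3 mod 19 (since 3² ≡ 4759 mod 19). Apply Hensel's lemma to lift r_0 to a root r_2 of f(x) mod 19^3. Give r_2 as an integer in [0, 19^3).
r_2 = 1637 (mod 6859)

Hensel's recurrence: r_{i+1} = r_i − f(r_i)·(f′(r_i))^{-1} mod 19^{i+2}, with f′(x) = 2x. Iterate:
  r_0 = 3 (mod 19)
  r_1 = 193 (mod 361)
  r_2 = 1637 (mod 6859)
Final: r_2 = 1637, and one checks f(r_2) ≡ 0 mod 19^3.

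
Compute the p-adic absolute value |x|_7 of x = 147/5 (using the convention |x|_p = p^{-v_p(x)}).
|147/5|_7 = 1/49

Step 1 — compute v_7(x) by factoring powers of 7 out of the numerator and denominator: v_7(147/5) = 2. Step 2 — apply |x|_p = p^{-v_p(x)} = 7^{-2} = 1/49.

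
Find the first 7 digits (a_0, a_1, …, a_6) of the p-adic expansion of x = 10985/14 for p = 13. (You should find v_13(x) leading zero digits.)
(a_0, …, a_6) = (0, 0, 0, 5, 8, 4, 8)

v_13(10985/14) = 3, so a_0 = ... = a_2 = 0. Factor out: x = 13^3 · u with u = 5/14 a unit in ℤ_13. Expand u iteratively via a_{v+i} = u_i mod 13, u_{i+1} = (u_i − a_{v+i})/13:
  u_0 = 5/14;  a_3 = 5;  u_1 = (u_0 − 5)/13 = -5/14
  u_1 = -5/14;  a_4 = 8;  u_2 = (u_1 − 8)/13 = -9/14
  u_2 = -9/14;  a_5 = 4;  u_3 = (u_2 − 4)/13 = -5/14
  u_3 = -5/14;  a_6 = 8;  u_4 = (u_3 − 8)/13 = -9/14
Digits: (0, 0, 0, 5, 8, 4, 8).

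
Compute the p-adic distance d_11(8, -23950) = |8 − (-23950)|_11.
d_11(8, -23950) = 1/1331

Step 1 — x − y = 8 − (-23950) = 23958. Step 2 — v_11(23958) = 3 (factor: 23958 = (11^3 · 18); the sign does not affect v_p). Step 3 — |x − y|_11 = 11^{-3} = 1/1331.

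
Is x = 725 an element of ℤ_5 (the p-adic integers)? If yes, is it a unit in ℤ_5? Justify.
x ∈ ℤ_5 but not a unit; v_5(x) = 2 > 0

ℤ_5 = {x ∈ ℚ_5 : v_5(x) ≥ 0} and ℤ_5^× = {x ∈ ℤ_5 : v_5(x) = 0}. Here v_5(725) = v_5(num) − v_5(den) = 2; compare against these criteria.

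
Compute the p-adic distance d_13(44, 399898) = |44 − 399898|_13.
d_13(44, 399898) = 1/28561

Step 1 — x − y = 44 − 399898 = -399854. Step 2 — v_13(-399854) = 4 (factor: -399854 = −(13^4 · 14); the sign does not affect v_p). Step 3 — |x − y|_13 = 13^{-4} = 1/28561.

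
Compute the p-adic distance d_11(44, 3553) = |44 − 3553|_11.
d_11(44, 3553) = 1/121

Step 1 — x − y = 44 − 3553 = -3509. Step 2 — v_11(-3509) = 2 (factor: -3509 = −(11^2 · 29); the sign does not affect v_p). Step 3 — |x − y|_11 = 11^{-2} = 1/121.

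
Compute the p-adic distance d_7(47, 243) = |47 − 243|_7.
d_7(47, 243) = 1/49

Step 1 — x − y = 47 − 243 = -196. Step 2 — v_7(-196) = 2 (factor: -196 = −(7^2 · 4); the sign does not affect v_p). Step 3 — |x − y|_7 = 7^{-2} = 1/49.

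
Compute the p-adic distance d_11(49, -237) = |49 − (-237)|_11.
d_11(49, -237) = 1/11

Step 1 — x − y = 49 − (-237) = 286. Step 2 — v_11(286) = 1 (factor: 286 = (11^1 · 26); the sign does not affect v_p). Step 3 — |x − y|_11 = 11^{-1} = 1/11.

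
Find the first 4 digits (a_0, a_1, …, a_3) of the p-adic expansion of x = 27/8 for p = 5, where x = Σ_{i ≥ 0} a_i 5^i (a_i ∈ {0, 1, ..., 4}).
(a_0, …, a_3) = (4, 3, 0, 3)

v_5(27/8) = 0 (numerator and denominator both coprime to 5), so x ∈ ℤ_5^×. Compute digits iteratively via a_i = x_i mod 5, x_{i+1} = (x_i − a_i)/5, with x_0 = x:
  x_0 = 27/8;  a_0 = 4;  x_1 = (x_0 − 4)/5 = -1/8
  x_1 = -1/8;  a_1 = 3;  x_2 = (x_1 − 3)/5 = -5/8
  x_2 = -5/8;  a_2 = 0;  x_3 = (x_2 − 0)/5 = -1/8
  x_3 = -1/8;  a_3 = 3;  x_4 = (x_3 − 3)/5 = -5/8
Digits: (4, 3, 0, 3).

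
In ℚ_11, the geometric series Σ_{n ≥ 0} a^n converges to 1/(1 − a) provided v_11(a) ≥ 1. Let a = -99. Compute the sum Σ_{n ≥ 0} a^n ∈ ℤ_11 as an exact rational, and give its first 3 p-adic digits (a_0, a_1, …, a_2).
Σ a^n = 1/(1 − a) = 1/100;  first 3 digits = (1, 2, 3)

v_11(a) = 1 ≥ 1, so the series converges in ℤ_11 to 1/(1 − a) = 1/(1 − (-99)) = 1/100. Expand this rational in ℤ_11: compute digits iteratively via d_i = x_i mod 11, x_{i+1} = (x_i − d_i)/11. The first 3 digits are (1, 2, 3).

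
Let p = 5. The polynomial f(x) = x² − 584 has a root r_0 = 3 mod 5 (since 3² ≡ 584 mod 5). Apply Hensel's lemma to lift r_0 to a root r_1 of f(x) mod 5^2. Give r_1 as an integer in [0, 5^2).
r_1 = 3 (mod 25)

Hensel's recurrence: r_{i+1} = r_i − f(r_i)·(f′(r_i))^{-1} mod 5^{i+2}, with f′(x) = 2x. Iterate:
  r_0 = 3 (mod 5)
  r_1 = 3 (mod 25)
Final: r_1 = 3, and one checks f(r_1) ≡ 0 mod 5^2.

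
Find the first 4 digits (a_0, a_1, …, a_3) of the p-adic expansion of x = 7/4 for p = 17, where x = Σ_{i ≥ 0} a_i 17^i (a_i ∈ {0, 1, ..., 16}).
(a_0, …, a_3) = (6, 4, 4, 4)

v_17(7/4) = 0 (numerator and denominator both coprime to 17), so x ∈ ℤ_17^×. Compute digits iteratively via a_i = x_i mod 17, x_{i+1} = (x_i − a_i)/17, with x_0 = x:
  x_0 = 7/4;  a_0 = 6;  x_1 = (x_0 − 6)/17 = -1/4
  x_1 = -1/4;  a_1 = 4;  x_2 = (x_1 − 4)/17 = -1/4
  x_2 = -1/4;  a_2 = 4;  x_3 = (x_2 − 4)/17 = -1/4
  x_3 = -1/4;  a_3 = 4;  x_4 = (x_3 − 4)/17 = -1/4
Digits: (6, 4, 4, 4).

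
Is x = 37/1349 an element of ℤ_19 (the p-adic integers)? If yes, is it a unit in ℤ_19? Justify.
x ∉ ℤ_19 (v_19(x) = -1 < 0)

ℤ_19 = {x ∈ ℚ_19 : v_19(x) ≥ 0} and ℤ_19^× = {x ∈ ℤ_19 : v_19(x) = 0}. Here v_19(37/1349) = v_19(num) − v_19(den) = -1; compare against these criteria.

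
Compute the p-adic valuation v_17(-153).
v_17(-153) = 1

v_17(n) is the largest exponent k such that 17^k divides n. Factor out: -153 = -17^1 · 9. (Sign doesn't affect v_p.) So v_17(-153) = 1.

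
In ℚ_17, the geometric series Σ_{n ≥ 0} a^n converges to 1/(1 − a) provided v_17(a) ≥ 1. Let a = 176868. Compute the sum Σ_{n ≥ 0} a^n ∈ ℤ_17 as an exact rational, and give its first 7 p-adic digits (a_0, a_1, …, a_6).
Σ a^n = 1/(1 − a) = -1/176867;  first 7 digits = (1, 0, 0, 2, 2, 0, 4)

v_17(a) = 3 ≥ 1, so the series converges in ℤ_17 to 1/(1 − a) = 1/(1 − 176868) = -1/176867. Expand this rational in ℤ_17: compute digits iteratively via d_i = x_i mod 17, x_{i+1} = (x_i − d_i)/17. The first 7 digits are (1, 0, 0, 2, 2, 0, 4).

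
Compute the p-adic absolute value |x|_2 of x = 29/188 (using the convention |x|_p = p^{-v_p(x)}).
|29/188|_2 = 4

Step 1 — compute v_2(x) by factoring powers of 2 out of the numerator and denominator: v_2(29/188) = -2. Step 2 — apply |x|_p = p^{-v_p(x)} = 2^{2} = 4.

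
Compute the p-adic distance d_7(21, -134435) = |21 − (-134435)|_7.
d_7(21, -134435) = 1/16807

Step 1 — x − y = 21 − (-134435) = 134456. Step 2 — v_7(134456) = 5 (factor: 134456 = (7^5 · 8); the sign does not affect v_p). Step 3 — |x − y|_7 = 7^{-5} = 1/16807.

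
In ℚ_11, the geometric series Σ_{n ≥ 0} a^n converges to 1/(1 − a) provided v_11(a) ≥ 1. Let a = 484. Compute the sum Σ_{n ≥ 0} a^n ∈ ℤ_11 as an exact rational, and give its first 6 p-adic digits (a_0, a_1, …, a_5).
Σ a^n = 1/(1 − a) = -1/483;  first 6 digits = (1, 0, 4, 0, 5, 1)

v_11(a) = 2 ≥ 1, so the series converges in ℤ_11 to 1/(1 − a) = 1/(1 − 484) = -1/483. Expand this rational in ℤ_11: compute digits iteratively via d_i = x_i mod 11, x_{i+1} = (x_i − d_i)/11. The first 6 digits are (1, 0, 4, 0, 5, 1).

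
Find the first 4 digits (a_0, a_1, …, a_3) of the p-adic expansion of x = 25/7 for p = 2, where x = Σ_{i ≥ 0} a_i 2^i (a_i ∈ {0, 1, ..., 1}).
(a_0, …, a_3) = (1, 1, 1, 1)

v_2(25/7) = 0 (numerator and denominator both coprime to 2), so x ∈ ℤ_2^×. Compute digits iteratively via a_i = x_i mod 2, x_{i+1} = (x_i − a_i)/2, with x_0 = x:
  x_0 = 25/7;  a_0 = 1;  x_1 = (x_0 − 1)/2 = 9/7
  x_1 = 9/7;  a_1 = 1;  x_2 = (x_1 − 1)/2 = 1/7
  x_2 = 1/7;  a_2 = 1;  x_3 = (x_2 − 1)/2 = -3/7
  x_3 = -3/7;  a_3 = 1;  x_4 = (x_3 − 1)/2 = -5/7
Digits: (1, 1, 1, 1).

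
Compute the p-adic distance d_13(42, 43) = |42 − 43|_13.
d_13(42, 43) = 1

Step 1 — x − y = 42 − 43 = -1. Step 2 — v_13(-1) = 0 (factor: -1 = −(13^0 · 1); the sign does not affect v_p). Step 3 — |x − y|_13 = 13^{0} = 1.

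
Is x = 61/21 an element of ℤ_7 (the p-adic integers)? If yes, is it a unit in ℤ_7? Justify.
x ∉ ℤ_7 (v_7(x) = -1 < 0)

ℤ_7 = {x ∈ ℚ_7 : v_7(x) ≥ 0} and ℤ_7^× = {x ∈ ℤ_7 : v_7(x) = 0}. Here v_7(61/21) = v_7(num) − v_7(den) = -1; compare against these criteria.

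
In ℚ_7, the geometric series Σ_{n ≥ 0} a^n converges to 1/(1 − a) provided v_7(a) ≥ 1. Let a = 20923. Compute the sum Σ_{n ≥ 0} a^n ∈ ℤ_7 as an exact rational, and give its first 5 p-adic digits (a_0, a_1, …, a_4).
Σ a^n = 1/(1 − a) = -1/20922;  first 5 digits = (1, 0, 0, 5, 1)

v_7(a) = 3 ≥ 1, so the series converges in ℤ_7 to 1/(1 − a) = 1/(1 − 20923) = -1/20922. Expand this rational in ℤ_7: compute digits iteratively via d_i = x_i mod 7, x_{i+1} = (x_i − d_i)/7. The first 5 digits are (1, 0, 0, 5, 1).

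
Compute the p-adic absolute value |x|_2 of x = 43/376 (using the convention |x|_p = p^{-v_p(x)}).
|43/376|_2 = 8

Step 1 — compute v_2(x) by factoring powers of 2 out of the numerator and denominator: v_2(43/376) = -3. Step 2 — apply |x|_p = p^{-v_p(x)} = 2^{3} = 8.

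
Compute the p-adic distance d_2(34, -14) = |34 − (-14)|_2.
d_2(34, -14) = 1/16

Step 1 — x − y = 34 − (-14) = 48. Step 2 — v_2(48) = 4 (factor: 48 = (2^4 · 3); the sign does not affect v_p). Step 3 — |x − y|_2 = 2^{-4} = 1/16.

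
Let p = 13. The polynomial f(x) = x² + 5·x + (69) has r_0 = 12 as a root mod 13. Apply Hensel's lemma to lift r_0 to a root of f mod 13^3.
r_2 = 1611 (mod 2197)

Hensel: r_{i+1} = r_i − f(r_i)·(f′(r_i))^{-1} mod 13^{i+2}, f′(x) = 2x + 5. Iterate:
  r_0 = 12 (mod 13)
  r_1 = 90 (mod 169)
  r_2 = 1611 (mod 2197)
Final: r = 1611 satisfies f(r) ≡ 0 mod 13^3.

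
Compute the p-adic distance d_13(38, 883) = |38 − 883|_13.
d_13(38, 883) = 1/169

Step 1 — x − y = 38 − 883 = -845. Step 2 — v_13(-845) = 2 (factor: -845 = −(13^2 · 5); the sign does not affect v_p). Step 3 — |x − y|_13 = 13^{-2} = 1/169.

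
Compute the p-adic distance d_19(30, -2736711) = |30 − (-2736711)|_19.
d_19(30, -2736711) = 1/130321

Step 1 — x − y = 30 − (-2736711) = 2736741. Step 2 — v_19(2736741) = 4 (factor: 2736741 = (19^4 · 21); the sign does not affect v_p). Step 3 — |x − y|_19 = 19^{-4} = 1/130321.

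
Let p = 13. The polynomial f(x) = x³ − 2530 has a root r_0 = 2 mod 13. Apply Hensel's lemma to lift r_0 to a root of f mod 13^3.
r_2 = 860 (mod 2197)

Hensel: r_{i+1} = r_i − f(r_i)/f′(r_i) mod 13^{i+2}, where f′(x) = 3x². Iterate:
  r_0 = 2 (mod 13)
  r_1 = 15 (mod 169)
  r_2 = 860 (mod 2197)
Final: r = 860 with f(r) ≡ 0 mod 13^3.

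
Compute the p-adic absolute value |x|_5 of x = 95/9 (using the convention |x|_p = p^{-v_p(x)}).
|95/9|_5 = 1/5

Step 1 — compute v_5(x) by factoring powers of 5 out of the numerator and denominator: v_5(95/9) = 1. Step 2 — apply |x|_p = p^{-v_p(x)} = 5^{-1} = 1/5.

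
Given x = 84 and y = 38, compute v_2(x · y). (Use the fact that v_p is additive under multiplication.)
v_2(3192) = 3

v_p(x) = 2 (factor: 84 = 2^2 · 21); v_p(y) = 1 (factor: 38 = 2^1 · 19). Additivity: v_p(xy) = v_p(x) + v_p(y) = 2 + 1 = 3. (Direct check: xy = 3192 = 2^3 · (399).)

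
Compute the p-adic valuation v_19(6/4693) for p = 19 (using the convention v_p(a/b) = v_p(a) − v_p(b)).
v_19(6/4693) = -2

Factor powers of 19 from the numerator and denominator of the reduced fraction: 6 = 19^0 · 6 and 4693 = 19^2 · 13. Apply v_p(a/b) = v_p(a) − v_p(b): v_19(6/4693) = 0 − 2 = -2.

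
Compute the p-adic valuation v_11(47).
v_11(47) = 0

v_11(n) is the largest exponent k such that 11^k divides n. Factor out: 47 = 11^0 · 47. (Sign doesn't affect v_p.) So v_11(47) = 0.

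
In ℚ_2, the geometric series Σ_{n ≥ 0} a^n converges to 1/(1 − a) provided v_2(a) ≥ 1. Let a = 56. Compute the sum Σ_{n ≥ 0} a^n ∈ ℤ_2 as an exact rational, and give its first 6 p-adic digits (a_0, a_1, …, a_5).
Σ a^n = 1/(1 − a) = -1/55;  first 6 digits = (1, 0, 0, 1, 1, 1)

v_2(a) = 3 ≥ 1, so the series converges in ℤ_2 to 1/(1 − a) = 1/(1 − 56) = -1/55. Expand this rational in ℤ_2: compute digits iteratively via d_i = x_i mod 2, x_{i+1} = (x_i − d_i)/2. The first 6 digits are (1, 0, 0, 1, 1, 1).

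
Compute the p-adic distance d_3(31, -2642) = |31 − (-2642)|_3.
d_3(31, -2642) = 1/243

Step 1 — x − y = 31 − (-2642) = 2673. Step 2 — v_3(2673) = 5 (factor: 2673 = (3^5 · 11); the sign does not affect v_p). Step 3 — |x − y|_3 = 3^{-5} = 1/243.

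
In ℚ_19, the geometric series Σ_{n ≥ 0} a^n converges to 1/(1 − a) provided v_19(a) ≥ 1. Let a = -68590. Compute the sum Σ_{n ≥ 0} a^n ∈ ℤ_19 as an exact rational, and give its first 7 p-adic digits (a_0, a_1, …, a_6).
Σ a^n = 1/(1 − a) = 1/68591;  first 7 digits = (1, 0, 0, 9, 18, 18, 4)

v_19(a) = 3 ≥ 1, so the series converges in ℤ_19 to 1/(1 − a) = 1/(1 − (-68590)) = 1/68591. Expand this rational in ℤ_19: compute digits iteratively via d_i = x_i mod 19, x_{i+1} = (x_i − d_i)/19. The first 7 digits are (1, 0, 0, 9, 18, 18, 4).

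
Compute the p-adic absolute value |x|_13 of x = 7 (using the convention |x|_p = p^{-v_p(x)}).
|7|_13 = 1

Step 1 — compute v_13(x) by factoring powers of 13 out of the numerator and denominator: v_13(7) = 0. Step 2 — apply |x|_p = p^{-v_p(x)} = 13^{0} = 1.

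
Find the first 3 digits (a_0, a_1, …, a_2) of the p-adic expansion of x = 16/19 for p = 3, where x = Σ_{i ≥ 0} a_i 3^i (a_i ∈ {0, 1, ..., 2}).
(a_0, …, a_2) = (1, 2, 2)

v_3(16/19) = 0 (numerator and denominator both coprime to 3), so x ∈ ℤ_3^×. Compute digits iteratively via a_i = x_i mod 3, x_{i+1} = (x_i − a_i)/3, with x_0 = x:
  x_0 = 16/19;  a_0 = 1;  x_1 = (x_0 − 1)/3 = -1/19
  x_1 = -1/19;  a_1 = 2;  x_2 = (x_1 − 2)/3 = -13/19
  x_2 = -13/19;  a_2 = 2;  x_3 = (x_2 − 2)/3 = -17/19
Digits: (1, 2, 2).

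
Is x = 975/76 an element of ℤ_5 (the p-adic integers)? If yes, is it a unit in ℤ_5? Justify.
x ∈ ℤ_5 but not a unit; v_5(x) = 2 > 0

ℤ_5 = {x ∈ ℚ_5 : v_5(x) ≥ 0} and ℤ_5^× = {x ∈ ℤ_5 : v_5(x) = 0}. Here v_5(975/76) = v_5(num) − v_5(den) = 2; compare against these criteria.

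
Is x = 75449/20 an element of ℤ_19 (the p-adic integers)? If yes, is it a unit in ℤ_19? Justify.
x ∈ ℤ_19 but not a unit; v_19(x) = 3 > 0

ℤ_19 = {x ∈ ℚ_19 : v_19(x) ≥ 0} and ℤ_19^× = {x ∈ ℤ_19 : v_19(x) = 0}. Here v_19(75449/20) = v_19(num) − v_19(den) = 3; compare against these criteria.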